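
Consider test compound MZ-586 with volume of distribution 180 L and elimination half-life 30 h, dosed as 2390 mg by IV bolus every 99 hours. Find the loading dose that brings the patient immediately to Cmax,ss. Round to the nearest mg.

2660 mg

f = (1/2)^(99/30) ≈ 0.101532; accumulation ratio R = 1/(1−f) ≈ 1.11301.
Loading dose to hit Cmax,ss on first dose: D_load = D_maint·R ≈ 2390 × 1.11301 ≈ 2660.09 mg.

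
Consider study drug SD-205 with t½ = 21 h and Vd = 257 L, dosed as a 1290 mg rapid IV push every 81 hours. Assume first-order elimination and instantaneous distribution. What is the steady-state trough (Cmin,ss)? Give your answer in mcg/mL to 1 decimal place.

0.4 mcg/mL

k = ln2/t½ = ln2/21 ≈ 0.033007 h⁻¹; fraction remaining f = e^(−kτ) = e^(−0.033007×81) ≈ 0.0690.
At steady state, accumulation factor R = 1/(1 − e^(−kτ)) ≈ 1.0741.
Each bolus raises the concentration by D/Vd = 1290/257 ≈ 5.019 mcg/mL.
Cmax,ss = C₀/(1 − f) ≈ 5.019/0.9310 ≈ 5.391 mcg/mL.
Steady-state trough Cmin,ss = Cmax,ss·f ≈ 5.391 × 0.0690 ≈ 0.372 mcg/mL.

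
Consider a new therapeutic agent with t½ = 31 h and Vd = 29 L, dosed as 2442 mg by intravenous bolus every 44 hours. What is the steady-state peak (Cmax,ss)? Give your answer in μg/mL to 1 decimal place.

134.5 μg/mL

Over one 44-h interval, 44/31 ≈ 1.4194 half-lives elapse, leaving f ≈ 0.3739 of each dose.
Accumulation ratio R = 1/(1 − f) ≈ 1/0.6261 ≈ 1.5972.
Single-dose peak C₀ = D/Vd = 2442/29 ≈ 84.207 μg/mL.
Steady-state peak Cmax,ss = C₀·R ≈ 84.207 × 1.5972 ≈ 134.495 μg/mL.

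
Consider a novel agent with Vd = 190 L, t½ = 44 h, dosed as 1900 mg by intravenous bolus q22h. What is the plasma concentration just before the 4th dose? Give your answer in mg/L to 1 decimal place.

f = (1/2)^(τ/t½) = (1/2)^(22/44) ≈ 0.7071.
C₀ = D/Vd = 1900/190 ≈ 10.000 mg/L.
Before the 4th dose, 3 doses have been given. Superposition: Cmin = C₀·(f + f² + … + f^3).
≈ 10.000 × (0.7071 + 0.5000 + 0.3535) ≈ 10.000 × 1.5606 ≈ 15.606 mg/L.

15.6 mg/L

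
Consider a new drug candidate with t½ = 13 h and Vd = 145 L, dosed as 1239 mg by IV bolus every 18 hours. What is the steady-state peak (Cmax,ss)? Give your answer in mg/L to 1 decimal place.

k = ln2/t½ = ln2/13 ≈ 0.053319 h⁻¹; fraction remaining f = e^(−kτ) = e^(−0.053319×18) ≈ 0.3830.
At steady state, accumulation factor R = 1/(1 − e^(−kτ)) ≈ 1.6207.
Each bolus raises the concentration by D/Vd = 1239/145 ≈ 8.545 mg/L.
Steady-state peak Cmax,ss = C₀·R ≈ 8.545 × 1.6207 ≈ 13.849 mg/L.

13.8 mg/L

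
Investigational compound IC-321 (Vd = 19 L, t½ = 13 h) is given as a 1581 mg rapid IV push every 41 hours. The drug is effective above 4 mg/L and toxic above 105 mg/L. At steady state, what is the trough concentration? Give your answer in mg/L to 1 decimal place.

τ/t½ = 41/13 ≈ 3.1538, so fraction remaining f = (1/2)^(41/13) ≈ 0.1124.
Accumulation ratio R = 1/(1 − f) ≈ 1/0.8876 ≈ 1.1266.
Each bolus raises the concentration by D/Vd = 1581/19 ≈ 83.211 mg/L.
Steady-state peak Cmax,ss = C₀·R ≈ 83.211 × 1.1266 ≈ 93.746 mg/L.
One interval later, Cmin,ss = Cmax,ss·e^(−kτ) ≈ 93.746 × 0.1124 ≈ 10.537 mg/L.
Trough 10.5 mg/L vs MEC 4 mg/L: adequate.

10.5 mg/L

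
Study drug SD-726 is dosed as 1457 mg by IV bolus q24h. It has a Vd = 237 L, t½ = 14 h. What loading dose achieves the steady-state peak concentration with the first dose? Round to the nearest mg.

2096 mg

f = (1/2)^(24/14) ≈ 0.304753; accumulation ratio R = 1/(1−f) ≈ 1.43834.
Loading dose to hit Cmax,ss on first dose: D_load = D_maint·R ≈ 1457 × 1.43834 ≈ 2095.66 mg.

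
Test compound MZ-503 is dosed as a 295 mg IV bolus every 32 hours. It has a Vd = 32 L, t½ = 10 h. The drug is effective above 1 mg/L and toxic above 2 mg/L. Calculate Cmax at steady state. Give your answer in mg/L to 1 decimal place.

10.3 mg/L

τ/t½ = 32/10 ≈ 3.2, so fraction remaining f = (1/2)^(32/10) ≈ 0.1088.
Accumulation ratio R = 1/(1 − f) ≈ 1/0.8912 ≈ 1.1221.
Single-dose peak C₀ = D/Vd = 295/32 ≈ 9.219 mg/L.
Steady-state peak Cmax,ss = C₀·R ≈ 9.219 × 1.1221 ≈ 10.345 mg/L.
Peak 10.3 mg/L vs MTC 2 mg/L: exceeds toxic threshold.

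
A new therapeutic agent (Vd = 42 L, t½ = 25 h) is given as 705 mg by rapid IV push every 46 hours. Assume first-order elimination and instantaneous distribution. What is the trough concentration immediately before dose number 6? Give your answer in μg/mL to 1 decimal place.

f = (1/2)^(τ/t½) = (1/2)^(46/25) ≈ 0.2793.
C₀ = D/Vd = 705/42 ≈ 16.786 μg/mL.
Before the 6th dose, 5 doses have been given. Superposition: Cmin = C₀·(f + f² + … + f^5).
≈ 16.786 × (0.2793 + 0.0780 + 0.0218 + 0.0061 + 0.0017) ≈ 16.786 × 0.3869 ≈ 6.495 μg/mL.

6.5 μg/mL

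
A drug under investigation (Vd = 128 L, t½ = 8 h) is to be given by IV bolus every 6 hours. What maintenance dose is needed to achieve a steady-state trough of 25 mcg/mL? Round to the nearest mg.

2182 mg

τ/t½ = 6/8 ≈ 0.75, so f = (1/2)^(6/8) ≈ 0.594604.
Cmin,ss = (D/Vd)·f/(1−f), so D = Cmin,ss·Vd·(1−f)/f.
D = 25 × 128 × (1−f)/f ≈ 25 × 128 × 0.68179 ≈ 2181.73 mg.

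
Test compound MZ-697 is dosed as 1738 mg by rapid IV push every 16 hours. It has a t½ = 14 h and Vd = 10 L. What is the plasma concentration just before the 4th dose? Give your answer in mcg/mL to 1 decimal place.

130.5 mcg/mL

f = (1/2)^(τ/t½) = (1/2)^(16/14) ≈ 0.4529.
C₀ = D/Vd = 1738/10 ≈ 173.800 mcg/mL.
Before the 4th dose, 3 doses have been given. Superposition: Cmin = C₀·(f + f² + … + f^3).
≈ 173.800 × (0.4529 + 0.2051 + 0.0929) ≈ 173.800 × 0.7509 ≈ 130.506 mcg/mL.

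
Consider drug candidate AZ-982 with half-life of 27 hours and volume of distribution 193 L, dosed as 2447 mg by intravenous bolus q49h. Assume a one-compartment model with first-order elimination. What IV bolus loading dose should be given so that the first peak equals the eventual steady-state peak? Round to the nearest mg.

f = (1/2)^(49/27) ≈ 0.284241; accumulation ratio R = 1/(1−f) ≈ 1.39712.
Loading dose to hit Cmax,ss on first dose: D_load = D_maint·R ≈ 2447 × 1.39712 ≈ 3418.75 mg.

3419 mg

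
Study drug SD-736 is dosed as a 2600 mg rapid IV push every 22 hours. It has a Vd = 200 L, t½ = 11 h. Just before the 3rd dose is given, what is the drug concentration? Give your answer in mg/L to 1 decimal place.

f = (1/2)^(τ/t½) = (1/2)^(22/11) ≈ 0.2500.
C₀ = D/Vd = 2600/200 ≈ 13.000 mg/L.
Before the 3rd dose, 2 doses have been given. Superposition: Cmin = C₀·(f + f²).
≈ 13.000 × (0.2500 + 0.0625) ≈ 13.000 × 0.3125 ≈ 4.062 mg/L.

4.1 mg/L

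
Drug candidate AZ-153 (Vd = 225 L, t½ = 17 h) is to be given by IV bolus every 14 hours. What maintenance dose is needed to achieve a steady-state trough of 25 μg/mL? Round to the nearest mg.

4330 mg

τ/t½ = 14/17 ≈ 0.82353, so f = (1/2)^(14/17) ≈ 0.565058.
Cmin,ss = (D/Vd)·f/(1−f), so D = Cmin,ss·Vd·(1−f)/f.
D = 25 × 225 × (1−f)/f ≈ 25 × 225 × 0.76973 ≈ 4329.73 mg.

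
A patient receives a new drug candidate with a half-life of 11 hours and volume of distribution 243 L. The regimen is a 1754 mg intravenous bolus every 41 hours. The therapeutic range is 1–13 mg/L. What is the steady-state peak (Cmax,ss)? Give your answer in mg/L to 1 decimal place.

7.8 mg/L

Over one 41-h interval, 41/11 ≈ 3.7273 half-lives elapse, leaving f ≈ 0.0755 of each dose.
At steady state, accumulation factor R = 1/(1 − e^(−kτ)) ≈ 1.0817.
Single-dose peak C₀ = D/Vd = 1754/243 ≈ 7.218 mg/L.
Cmax,ss = C₀/(1 − f) ≈ 7.218/0.9245 ≈ 7.807 mg/L.
Peak 7.8 mg/L vs MTC 13 mg/L: below toxic threshold.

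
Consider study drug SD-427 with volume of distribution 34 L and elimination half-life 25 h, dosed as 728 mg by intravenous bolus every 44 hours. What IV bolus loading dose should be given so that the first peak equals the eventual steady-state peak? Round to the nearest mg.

1033 mg

f = (1/2)^(44/25) ≈ 0.295248; accumulation ratio R = 1/(1−f) ≈ 1.41894.
Loading dose to hit Cmax,ss on first dose: D_load = D_maint·R ≈ 728 × 1.41894 ≈ 1032.99 mg.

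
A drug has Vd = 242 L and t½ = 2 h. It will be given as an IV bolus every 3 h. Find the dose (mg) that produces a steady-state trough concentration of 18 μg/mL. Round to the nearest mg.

τ/t½ = 3/2 ≈ 1.5, so f = (1/2)^(3/2) ≈ 0.353553.
Cmin,ss = (D/Vd)·f/(1−f), so D = Cmin,ss·Vd·(1−f)/f.
D = 18 × 242 × (1−f)/f ≈ 18 × 242 × 1.82843 ≈ 7964.64 mg.

7965 mg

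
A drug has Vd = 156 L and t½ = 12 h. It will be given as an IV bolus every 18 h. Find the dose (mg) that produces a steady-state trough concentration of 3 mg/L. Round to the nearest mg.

τ/t½ = 18/12 ≈ 1.5, so f = (1/2)^(18/12) ≈ 0.353553.
Cmin,ss = (D/Vd)·f/(1−f), so D = Cmin,ss·Vd·(1−f)/f.
D = 3 × 156 × (1−f)/f ≈ 3 × 156 × 1.82843 ≈ 855.71 mg.

856 mg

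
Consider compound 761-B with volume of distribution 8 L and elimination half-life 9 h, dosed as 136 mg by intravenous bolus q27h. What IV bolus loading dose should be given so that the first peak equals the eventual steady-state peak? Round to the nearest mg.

f = (1/2)^(27/9) ≈ 0.125000; accumulation ratio R = 1/(1−f) ≈ 1.14286.
Loading dose to hit Cmax,ss on first dose: D_load = D_maint·R ≈ 136 × 1.14286 ≈ 155.43 mg.

155 mg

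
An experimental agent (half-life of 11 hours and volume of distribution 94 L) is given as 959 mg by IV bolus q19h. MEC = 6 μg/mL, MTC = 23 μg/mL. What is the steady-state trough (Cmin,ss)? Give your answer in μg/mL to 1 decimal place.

4.4 μg/mL

Over one 19-h interval, 19/11 ≈ 1.7273 half-lives elapse, leaving f ≈ 0.3020 of each dose.
Accumulation ratio R = 1/(1 − f) ≈ 1/0.6980 ≈ 1.4327.
Each bolus raises the concentration by D/Vd = 959/94 ≈ 10.202 μg/mL.
Cmax,ss = C₀/(1 − f) ≈ 10.202/0.6980 ≈ 14.616 μg/mL.
One interval later, Cmin,ss = Cmax,ss·e^(−kτ) ≈ 14.616 × 0.3020 ≈ 4.414 μg/mL.
Trough 4.4 μg/mL vs MEC 6 μg/mL: subtherapeutic.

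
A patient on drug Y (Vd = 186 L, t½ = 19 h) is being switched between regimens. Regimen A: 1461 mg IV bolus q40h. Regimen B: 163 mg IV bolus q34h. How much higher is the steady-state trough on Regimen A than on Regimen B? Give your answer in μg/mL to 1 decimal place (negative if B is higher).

2.0 μg/mL

Regimen A: f = (1/2)^(40/19) ≈ 0.2324; Cmin,ss = (1461/186)·f/(1−f) ≈ 2.378 μg/mL.
Regimen B: f = (1/2)^(34/19) ≈ 0.2893; Cmin,ss = (163/186)·f/(1−f) ≈ 0.357 μg/mL.
Difference ≈ 2.378 − 0.357 ≈ 2.021 μg/mL.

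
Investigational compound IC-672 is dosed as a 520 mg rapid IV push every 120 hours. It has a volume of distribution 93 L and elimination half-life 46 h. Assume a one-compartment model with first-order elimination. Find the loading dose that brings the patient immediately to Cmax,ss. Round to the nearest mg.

622 mg

f = (1/2)^(120/46) ≈ 0.163947; accumulation ratio R = 1/(1−f) ≈ 1.19610.
Loading dose to hit Cmax,ss on first dose: D_load = D_maint·R ≈ 520 × 1.19610 ≈ 621.97 mg.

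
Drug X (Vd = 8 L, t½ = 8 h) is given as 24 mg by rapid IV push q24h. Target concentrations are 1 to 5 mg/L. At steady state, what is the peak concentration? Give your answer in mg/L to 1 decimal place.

τ = 24 h = 3 half-lives, so f = (1/2)^3 = 0.125.
Accumulation ratio R = 1/(1 − f) = 1/0.875 = 8/7.
Single-dose peak C₀ = D/Vd = 24/8 = 3 mg/L.
Steady-state peak Cmax,ss = C₀·R = 3 × 8/7 ≈ 3.429 mg/L.
Peak 3.4 mg/L vs MTC 5 mg/L: below toxic threshold.

3.4 mg/L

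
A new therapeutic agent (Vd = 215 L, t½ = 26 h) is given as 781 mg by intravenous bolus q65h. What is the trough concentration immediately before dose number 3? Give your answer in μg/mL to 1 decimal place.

0.8 μg/mL

f = (1/2)^(τ/t½) = (1/2)^(65/26) ≈ 0.1768.
C₀ = D/Vd = 781/215 ≈ 3.633 μg/mL.
Before the 3rd dose, 2 doses have been given. Superposition: Cmin = C₀·(f + f²).
≈ 3.633 × (0.1768 + 0.0313) ≈ 3.633 × 0.2081 ≈ 0.756 μg/mL.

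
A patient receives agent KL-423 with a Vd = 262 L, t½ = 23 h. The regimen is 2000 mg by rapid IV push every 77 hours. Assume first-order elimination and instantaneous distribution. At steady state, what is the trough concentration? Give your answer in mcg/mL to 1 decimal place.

τ/t½ = 77/23 ≈ 3.3478, so fraction remaining f = (1/2)^(77/23) ≈ 0.0982.
Accumulation ratio R = 1/(1 − f) ≈ 1/0.9018 ≈ 1.1089.
Single-dose peak C₀ = D/Vd = 2000/262 ≈ 7.634 mcg/mL.
Cmax,ss = C₀/(1 − f) ≈ 7.634/0.9018 ≈ 8.465 mcg/mL.
Steady-state trough Cmin,ss = Cmax,ss·f ≈ 8.465 × 0.0982 ≈ 0.831 mcg/mL.

0.8 mcg/mL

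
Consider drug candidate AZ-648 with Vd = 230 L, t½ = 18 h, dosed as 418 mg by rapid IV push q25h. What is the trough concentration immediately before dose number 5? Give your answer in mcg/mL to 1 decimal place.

f = (1/2)^(τ/t½) = (1/2)^(25/18) ≈ 0.3819.
C₀ = D/Vd = 418/230 ≈ 1.817 mcg/mL.
Before the 5th dose, 4 doses have been given. Superposition: Cmin = C₀·(f + f² + … + f^4).
≈ 1.817 × (0.3819 + 0.1458 + 0.0557 + 0.0213) ≈ 1.817 × 0.6047 ≈ 1.099 mcg/mL.

1.1 mcg/mL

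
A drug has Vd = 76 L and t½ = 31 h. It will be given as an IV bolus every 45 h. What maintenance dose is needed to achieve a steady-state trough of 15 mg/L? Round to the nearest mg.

1978 mg

τ/t½ = 45/31 ≈ 1.4516, so f = (1/2)^(45/31) ≈ 0.365612.
Cmin,ss = (D/Vd)·f/(1−f), so D = Cmin,ss·Vd·(1−f)/f.
D = 15 × 76 × (1−f)/f ≈ 15 × 76 × 1.73514 ≈ 1978.06 mg.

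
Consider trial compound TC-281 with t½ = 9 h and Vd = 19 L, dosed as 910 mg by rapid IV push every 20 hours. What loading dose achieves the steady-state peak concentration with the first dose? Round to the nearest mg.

f = (1/2)^(20/9) ≈ 0.214311; accumulation ratio R = 1/(1−f) ≈ 1.27277.
Loading dose to hit Cmax,ss on first dose: D_load = D_maint·R ≈ 910 × 1.27277 ≈ 1158.22 mg.

1158 mg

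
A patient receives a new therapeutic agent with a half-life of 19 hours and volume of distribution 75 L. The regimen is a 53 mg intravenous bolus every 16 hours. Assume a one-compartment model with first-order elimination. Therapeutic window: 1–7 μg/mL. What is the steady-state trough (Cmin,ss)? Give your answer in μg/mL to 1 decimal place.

k = ln2/t½ = ln2/19 ≈ 0.036481 h⁻¹; fraction remaining f = e^(−kτ) = e^(−0.036481×16) ≈ 0.5578.
At steady state, accumulation factor R = 1/(1 − e^(−kτ)) ≈ 2.2614.
Single-dose peak C₀ = D/Vd = 53/75 ≈ 0.707 μg/mL.
Steady-state peak Cmax,ss = C₀·R ≈ 0.707 × 2.2614 ≈ 1.599 μg/mL.
One interval later, Cmin,ss = Cmax,ss·e^(−kτ) ≈ 1.599 × 0.5578 ≈ 0.892 μg/mL.
Trough 0.9 μg/mL vs MEC 1 μg/mL: subtherapeutic.

0.9 μg/mL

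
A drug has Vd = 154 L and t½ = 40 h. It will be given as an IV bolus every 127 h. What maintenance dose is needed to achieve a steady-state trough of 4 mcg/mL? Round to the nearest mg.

4948 mg

τ/t½ = 127/40 ≈ 3.175, so f = (1/2)^(127/40) ≈ 0.110721.
Cmin,ss = (D/Vd)·f/(1−f), so D = Cmin,ss·Vd·(1−f)/f.
D = 4 × 154 × (1−f)/f ≈ 4 × 154 × 8.03171 ≈ 4947.53 mg.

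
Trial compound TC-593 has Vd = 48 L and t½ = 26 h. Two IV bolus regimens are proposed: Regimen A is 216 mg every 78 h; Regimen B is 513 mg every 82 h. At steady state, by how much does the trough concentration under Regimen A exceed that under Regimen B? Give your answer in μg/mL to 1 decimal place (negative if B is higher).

Regimen A: f = (1/2)^(78/26) ≈ 0.1250; Cmin,ss = (216/48)·f/(1−f) ≈ 0.643 μg/mL.
Regimen B: f = (1/2)^(82/26) ≈ 0.1124; Cmin,ss = (513/48)·f/(1−f) ≈ 1.353 μg/mL.
Difference ≈ 0.643 − 1.353 ≈ -0.710 μg/mL.

-0.7 μg/mL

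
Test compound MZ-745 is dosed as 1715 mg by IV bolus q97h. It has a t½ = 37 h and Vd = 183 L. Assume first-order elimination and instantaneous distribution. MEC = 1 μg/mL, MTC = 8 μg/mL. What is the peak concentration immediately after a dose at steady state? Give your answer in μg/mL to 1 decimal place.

11.2 μg/mL

Over one 97-h interval, 97/37 ≈ 2.6216 half-lives elapse, leaving f ≈ 0.1625 of each dose.
At steady state, accumulation factor R = 1/(1 − e^(−kτ)) ≈ 1.1940.
Single-dose peak C₀ = D/Vd = 1715/183 ≈ 9.372 μg/mL.
Cmax,ss = C₀/(1 − f) ≈ 9.372/0.8375 ≈ 11.190 μg/mL.
Peak 11.2 μg/mL vs MTC 8 μg/mL: exceeds toxic threshold.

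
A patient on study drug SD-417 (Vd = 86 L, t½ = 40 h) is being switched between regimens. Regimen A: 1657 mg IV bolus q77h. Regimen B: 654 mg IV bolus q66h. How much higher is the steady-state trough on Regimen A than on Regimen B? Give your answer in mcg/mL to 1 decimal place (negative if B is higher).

3.3 mcg/mL

Regimen A: f = (1/2)^(77/40) ≈ 0.2633; Cmin,ss = (1657/86)·f/(1−f) ≈ 6.886 mcg/mL.
Regimen B: f = (1/2)^(66/40) ≈ 0.3186; Cmin,ss = (654/86)·f/(1−f) ≈ 3.556 mcg/mL.
Difference ≈ 6.886 − 3.556 ≈ 3.330 mcg/mL.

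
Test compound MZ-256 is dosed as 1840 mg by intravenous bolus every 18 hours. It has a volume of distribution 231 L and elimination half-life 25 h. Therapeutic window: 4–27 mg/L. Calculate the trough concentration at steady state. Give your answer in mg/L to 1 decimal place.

k = ln2/t½ = ln2/25 ≈ 0.027726 h⁻¹; fraction remaining f = e^(−kτ) = e^(−0.027726×18) ≈ 0.6071.
Accumulation ratio R = 1/(1 − f) ≈ 1/0.3929 ≈ 2.5452.
Single-dose peak C₀ = D/Vd = 1840/231 ≈ 7.965 mg/L.
Steady-state peak Cmax,ss = C₀·R ≈ 7.965 × 2.5452 ≈ 20.273 mg/L.
Steady-state trough Cmin,ss = Cmax,ss·f ≈ 20.273 × 0.6071 ≈ 12.308 mg/L.
Trough 12.3 mg/L vs MEC 4 mg/L: adequate.

12.3 mg/L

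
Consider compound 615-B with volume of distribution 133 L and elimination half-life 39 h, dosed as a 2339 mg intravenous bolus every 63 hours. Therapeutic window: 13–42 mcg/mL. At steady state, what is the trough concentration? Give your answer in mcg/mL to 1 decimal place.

Over one 63-h interval, 63/39 ≈ 1.6154 half-lives elapse, leaving f ≈ 0.3264 of each dose.
At steady state, accumulation factor R = 1/(1 − e^(−kτ)) ≈ 1.4846.
Single-dose peak C₀ = D/Vd = 2339/133 ≈ 17.586 mcg/mL.
Steady-state peak Cmax,ss = C₀·R ≈ 17.586 × 1.4846 ≈ 26.108 mcg/mL.
Steady-state trough Cmin,ss = Cmax,ss·f ≈ 26.108 × 0.3264 ≈ 8.522 mcg/mL.
Trough 8.5 mcg/mL vs MEC 13 mcg/mL: subtherapeutic.

8.5 mcg/mL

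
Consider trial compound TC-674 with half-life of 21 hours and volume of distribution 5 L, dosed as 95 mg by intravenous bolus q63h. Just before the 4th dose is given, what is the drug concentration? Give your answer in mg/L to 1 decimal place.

f = (1/2)^(τ/t½) = (1/2)^(63/21) ≈ 0.1250.
C₀ = D/Vd = 95/5 ≈ 19.000 mg/L.
Before the 4th dose, 3 doses have been given. Superposition: Cmin = C₀·(f + f² + … + f^3).
≈ 19.000 × (0.1250 + 0.0156 + 0.0020) ≈ 19.000 × 0.1426 ≈ 2.709 mg/L.

2.7 mg/L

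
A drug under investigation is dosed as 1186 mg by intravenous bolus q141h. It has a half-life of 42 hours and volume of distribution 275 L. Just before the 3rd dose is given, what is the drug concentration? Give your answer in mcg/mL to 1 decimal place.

f = (1/2)^(τ/t½) = (1/2)^(141/42) ≈ 0.0976.
C₀ = D/Vd = 1186/275 ≈ 4.313 mcg/mL.
Before the 3rd dose, 2 doses have been given. Superposition: Cmin = C₀·(f + f²).
≈ 4.313 × (0.0976 + 0.0095) ≈ 4.313 × 0.1071 ≈ 0.462 mcg/mL.

0.5 mcg/mL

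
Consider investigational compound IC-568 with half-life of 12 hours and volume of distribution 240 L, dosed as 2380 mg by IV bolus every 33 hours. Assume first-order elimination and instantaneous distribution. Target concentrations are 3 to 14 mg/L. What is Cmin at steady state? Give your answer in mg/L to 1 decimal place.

Over one 33-h interval, 33/12 ≈ 2.75 half-lives elapse, leaving f ≈ 0.1487 of each dose.
Single-dose peak C₀ = D/Vd = 2380/240 ≈ 9.917 mg/L.
Steady-state trough Cmin,ss = C₀·f/(1−f) ≈ 9.917 × 0.1487/0.8513 ≈ 1.732 mg/L.
Trough 1.7 mg/L vs MEC 3 mg/L: subtherapeutic.

1.7 mg/L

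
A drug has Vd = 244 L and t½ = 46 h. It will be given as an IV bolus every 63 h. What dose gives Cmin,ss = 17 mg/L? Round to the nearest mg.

τ/t½ = 63/46 ≈ 1.3696, so f = (1/2)^(63/46) ≈ 0.387008.
Cmin,ss = (D/Vd)·f/(1−f), so D = Cmin,ss·Vd·(1−f)/f.
D = 17 × 244 × (1−f)/f ≈ 17 × 244 × 1.58393 ≈ 6570.14 mg.

6570 mg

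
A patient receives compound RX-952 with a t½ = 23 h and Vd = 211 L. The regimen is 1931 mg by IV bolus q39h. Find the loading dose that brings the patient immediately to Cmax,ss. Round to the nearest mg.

f = (1/2)^(39/23) ≈ 0.308715; accumulation ratio R = 1/(1−f) ≈ 1.44658.
Loading dose to hit Cmax,ss on first dose: D_load = D_maint·R ≈ 1931 × 1.44658 ≈ 2793.35 mg.

2793 mg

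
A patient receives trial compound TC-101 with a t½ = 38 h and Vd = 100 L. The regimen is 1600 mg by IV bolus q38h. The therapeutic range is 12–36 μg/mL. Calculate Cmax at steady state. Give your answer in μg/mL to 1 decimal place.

The dosing interval is 1 half-life, so f = 2^(−1) = 0.5.
At steady state, R = 1/(1 − 0.5) = 2/1.
Single-dose peak C₀ = D/Vd = 1600/100 = 16 μg/mL.
Steady-state peak Cmax,ss = C₀·R = 16 × 2/1 ≈ 32.000 μg/mL.
Peak 32.0 μg/mL vs MTC 36 μg/mL: below toxic threshold.

32.0 μg/mL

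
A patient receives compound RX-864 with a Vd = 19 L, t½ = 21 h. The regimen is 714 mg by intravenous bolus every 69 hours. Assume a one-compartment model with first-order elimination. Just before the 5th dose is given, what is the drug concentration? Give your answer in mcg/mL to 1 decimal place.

4.3 mcg/mL

f = (1/2)^(τ/t½) = (1/2)^(69/21) ≈ 0.1025.
C₀ = D/Vd = 714/19 ≈ 37.579 mcg/mL.
Before the 5th dose, 4 doses have been given. Superposition: Cmin = C₀·(f + f² + … + f^4).
≈ 37.579 × (0.1025 + 0.0105 + 0.0011 + 0.0001) ≈ 37.579 × 0.1142 ≈ 4.292 mcg/mL.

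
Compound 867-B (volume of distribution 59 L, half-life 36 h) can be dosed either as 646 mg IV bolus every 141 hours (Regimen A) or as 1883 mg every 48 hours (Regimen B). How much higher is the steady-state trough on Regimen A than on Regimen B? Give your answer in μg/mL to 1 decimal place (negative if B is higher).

-20.2 μg/mL

Regimen A: f = (1/2)^(141/36) ≈ 0.0662; Cmin,ss = (646/59)·f/(1−f) ≈ 0.776 μg/mL.
Regimen B: f = (1/2)^(48/36) ≈ 0.3969; Cmin,ss = (1883/59)·f/(1−f) ≈ 21.003 μg/mL.
Difference ≈ 0.776 − 21.003 ≈ -20.227 μg/mL.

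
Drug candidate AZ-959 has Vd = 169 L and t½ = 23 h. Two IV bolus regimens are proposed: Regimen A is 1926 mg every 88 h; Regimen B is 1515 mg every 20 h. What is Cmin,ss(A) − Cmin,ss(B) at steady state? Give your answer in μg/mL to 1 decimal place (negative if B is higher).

Regimen A: f = (1/2)^(88/23) ≈ 0.0705; Cmin,ss = (1926/169)·f/(1−f) ≈ 0.864 μg/mL.
Regimen B: f = (1/2)^(20/23) ≈ 0.5473; Cmin,ss = (1515/169)·f/(1−f) ≈ 10.838 μg/mL.
Difference ≈ 0.864 − 10.838 ≈ -9.974 μg/mL.

-10.0 μg/mL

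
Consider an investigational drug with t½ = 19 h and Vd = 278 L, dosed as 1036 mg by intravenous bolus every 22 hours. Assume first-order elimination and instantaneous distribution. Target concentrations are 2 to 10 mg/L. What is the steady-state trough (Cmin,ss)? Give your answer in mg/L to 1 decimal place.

3.0 mg/L

Over one 22-h interval, 22/19 ≈ 1.1579 half-lives elapse, leaving f ≈ 0.4482 of each dose.
Accumulation ratio R = 1/(1 − f) ≈ 1/0.5518 ≈ 1.8123.
Each bolus raises the concentration by D/Vd = 1036/278 ≈ 3.727 mg/L.
Steady-state peak Cmax,ss = C₀·R ≈ 3.727 × 1.8123 ≈ 6.754 mg/L.
One interval later, Cmin,ss = Cmax,ss·e^(−kτ) ≈ 6.754 × 0.4482 ≈ 3.027 mg/L.
Trough 3.0 mg/L vs MEC 2 mg/L: adequate.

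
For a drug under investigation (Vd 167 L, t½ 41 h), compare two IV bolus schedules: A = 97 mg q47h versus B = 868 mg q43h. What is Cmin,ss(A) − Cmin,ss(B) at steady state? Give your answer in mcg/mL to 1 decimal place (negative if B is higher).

-4.4 mcg/mL

Regimen A: f = (1/2)^(47/41) ≈ 0.4518; Cmin,ss = (97/167)·f/(1−f) ≈ 0.479 mcg/mL.
Regimen B: f = (1/2)^(43/41) ≈ 0.4834; Cmin,ss = (868/167)·f/(1−f) ≈ 4.864 mcg/mL.
Difference ≈ 0.479 − 4.864 ≈ -4.385 mcg/mL.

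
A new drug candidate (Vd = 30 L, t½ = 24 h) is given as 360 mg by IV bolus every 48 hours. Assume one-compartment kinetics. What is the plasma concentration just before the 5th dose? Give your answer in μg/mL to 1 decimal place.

f = (1/2)^(τ/t½) = (1/2)^(48/24) ≈ 0.2500.
C₀ = D/Vd = 360/30 ≈ 12.000 μg/mL.
Before the 5th dose, 4 doses have been given. Superposition: Cmin = C₀·(f + f² + … + f^4).
≈ 12.000 × (0.2500 + 0.0625 + 0.0156 + 0.0039) ≈ 12.000 × 0.3320 ≈ 3.984 μg/mL.

4.0 μg/mL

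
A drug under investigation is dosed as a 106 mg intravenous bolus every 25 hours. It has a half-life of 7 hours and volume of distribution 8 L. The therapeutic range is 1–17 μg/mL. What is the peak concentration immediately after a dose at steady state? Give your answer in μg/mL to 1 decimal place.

Over one 25-h interval, 25/7 ≈ 3.5714 half-lives elapse, leaving f ≈ 0.0841 of each dose.
At steady state, accumulation factor R = 1/(1 − e^(−kτ)) ≈ 1.0918.
Single-dose peak C₀ = D/Vd = 106/8 ≈ 13.250 μg/mL.
Cmax,ss = C₀/(1 − f) ≈ 13.250/0.9159 ≈ 14.467 μg/mL.
Peak 14.5 μg/mL vs MTC 17 μg/mL: below toxic threshold.

14.5 μg/mL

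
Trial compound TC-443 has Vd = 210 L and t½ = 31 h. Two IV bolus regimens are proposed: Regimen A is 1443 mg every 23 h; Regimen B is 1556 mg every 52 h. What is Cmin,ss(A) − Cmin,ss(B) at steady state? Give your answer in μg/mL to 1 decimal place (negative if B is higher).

Regimen A: f = (1/2)^(23/31) ≈ 0.5979; Cmin,ss = (1443/210)·f/(1−f) ≈ 10.217 μg/mL.
Regimen B: f = (1/2)^(52/31) ≈ 0.3126; Cmin,ss = (1556/210)·f/(1−f) ≈ 3.370 μg/mL.
Difference ≈ 10.217 − 3.370 ≈ 6.847 μg/mL.

6.8 μg/mL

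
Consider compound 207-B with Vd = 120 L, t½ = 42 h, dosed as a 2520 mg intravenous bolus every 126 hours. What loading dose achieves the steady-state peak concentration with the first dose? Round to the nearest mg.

f = (1/2)^(126/42) ≈ 0.125000; accumulation ratio R = 1/(1−f) ≈ 1.14286.
Loading dose to hit Cmax,ss on first dose: D_load = D_maint·R ≈ 2520 × 1.14286 ≈ 2880.01 mg.

2880 mg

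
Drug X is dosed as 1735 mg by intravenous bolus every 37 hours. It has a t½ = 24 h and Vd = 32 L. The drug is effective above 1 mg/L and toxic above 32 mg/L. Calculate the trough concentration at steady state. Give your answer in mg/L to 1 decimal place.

Over one 37-h interval, 37/24 ≈ 1.5417 half-lives elapse, leaving f ≈ 0.3435 of each dose.
At steady state, accumulation factor R = 1/(1 − e^(−kτ)) ≈ 1.5232.
Each bolus raises the concentration by D/Vd = 1735/32 ≈ 54.219 mg/L.
Cmax,ss = C₀/(1 − f) ≈ 54.219/0.6565 ≈ 82.588 mg/L.
One interval later, Cmin,ss = Cmax,ss·e^(−kτ) ≈ 82.588 × 0.3435 ≈ 28.369 mg/L.
Trough 28.4 mg/L vs MEC 1 mg/L: adequate.

28.4 mg/L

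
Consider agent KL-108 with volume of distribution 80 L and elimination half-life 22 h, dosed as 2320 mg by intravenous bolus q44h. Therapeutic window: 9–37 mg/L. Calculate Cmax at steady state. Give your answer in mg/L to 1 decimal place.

38.7 mg/L

The dosing interval is 2 half-lives, so f = 2^(−2) = 0.25.
At steady state, R = 1/(1 − 0.25) = 4/3.
Single-dose peak C₀ = D/Vd = 2320/80 = 29 mg/L.
Steady-state peak Cmax,ss = C₀·R = 29 × 4/3 ≈ 38.667 mg/L.
Peak 38.7 mg/L vs MTC 37 mg/L: exceeds toxic threshold.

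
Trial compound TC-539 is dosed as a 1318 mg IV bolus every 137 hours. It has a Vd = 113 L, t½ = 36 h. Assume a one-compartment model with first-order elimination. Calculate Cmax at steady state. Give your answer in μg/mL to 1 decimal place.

12.6 μg/mL

k = ln2/t½ = ln2/36 ≈ 0.019254 h⁻¹; fraction remaining f = e^(−kτ) = e^(−0.019254×137) ≈ 0.0715.
Accumulation ratio R = 1/(1 − f) ≈ 1/0.9285 ≈ 1.0770.
Single-dose peak C₀ = D/Vd = 1318/113 ≈ 11.664 μg/mL.
Steady-state peak Cmax,ss = C₀·R ≈ 11.664 × 1.0770 ≈ 12.562 μg/mL.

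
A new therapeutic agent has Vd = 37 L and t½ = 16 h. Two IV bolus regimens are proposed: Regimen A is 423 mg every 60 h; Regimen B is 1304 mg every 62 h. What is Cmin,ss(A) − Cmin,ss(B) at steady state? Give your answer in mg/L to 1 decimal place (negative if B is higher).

Regimen A: f = (1/2)^(60/16) ≈ 0.0743; Cmin,ss = (423/37)·f/(1−f) ≈ 0.918 mg/L.
Regimen B: f = (1/2)^(62/16) ≈ 0.0682; Cmin,ss = (1304/37)·f/(1−f) ≈ 2.580 mg/L.
Difference ≈ 0.918 − 2.580 ≈ -1.662 mg/L.

-1.7 mg/L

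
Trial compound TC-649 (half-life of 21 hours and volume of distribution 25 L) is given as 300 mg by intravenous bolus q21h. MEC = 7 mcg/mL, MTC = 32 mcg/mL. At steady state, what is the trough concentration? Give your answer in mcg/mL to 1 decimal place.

12.0 mcg/mL

The dosing interval is 1 half-life, so f = 2^(−1) = 0.5.
Accumulation ratio R = 1/(1 − f) = 1/0.5 = 2/1.
Single-dose peak C₀ = D/Vd = 300/25 = 12 mcg/mL.
Steady-state peak Cmax,ss = C₀·R = 12 × 2/1 ≈ 24.000 mcg/mL.
Steady-state trough Cmin,ss = Cmax,ss·f ≈ 24.000 × 0.5 ≈ 12.000 mcg/mL.
Trough 12.0 mcg/mL vs MEC 7 mcg/mL: adequate.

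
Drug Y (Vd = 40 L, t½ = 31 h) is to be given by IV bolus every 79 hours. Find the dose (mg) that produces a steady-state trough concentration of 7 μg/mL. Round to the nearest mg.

1358 mg

τ/t½ = 79/31 ≈ 2.5484, so f = (1/2)^(79/31) ≈ 0.170946.
Cmin,ss = (D/Vd)·f/(1−f), so D = Cmin,ss·Vd·(1−f)/f.
D = 7 × 40 × (1−f)/f ≈ 7 × 40 × 4.84980 ≈ 1357.94 mg.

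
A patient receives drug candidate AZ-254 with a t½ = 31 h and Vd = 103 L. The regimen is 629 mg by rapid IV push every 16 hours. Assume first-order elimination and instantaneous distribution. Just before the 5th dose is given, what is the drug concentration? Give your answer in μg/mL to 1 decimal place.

10.8 μg/mL

f = (1/2)^(τ/t½) = (1/2)^(16/31) ≈ 0.6992.
C₀ = D/Vd = 629/103 ≈ 6.107 μg/mL.
Before the 5th dose, 4 doses have been given. Superposition: Cmin = C₀·(f + f² + … + f^4).
≈ 6.107 × (0.6992 + 0.4889 + 0.3418 + 0.2390) ≈ 6.107 × 1.7689 ≈ 10.803 μg/mL.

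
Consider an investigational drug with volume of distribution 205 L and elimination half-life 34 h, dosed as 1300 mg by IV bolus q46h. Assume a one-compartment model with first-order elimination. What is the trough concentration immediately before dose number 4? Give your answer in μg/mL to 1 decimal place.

3.8 μg/mL

f = (1/2)^(τ/t½) = (1/2)^(46/34) ≈ 0.3915.
C₀ = D/Vd = 1300/205 ≈ 6.341 μg/mL.
Before the 4th dose, 3 doses have been given. Superposition: Cmin = C₀·(f + f² + … + f^3).
≈ 6.341 × (0.3915 + 0.1533 + 0.0600) ≈ 6.341 × 0.6048 ≈ 3.835 μg/mL.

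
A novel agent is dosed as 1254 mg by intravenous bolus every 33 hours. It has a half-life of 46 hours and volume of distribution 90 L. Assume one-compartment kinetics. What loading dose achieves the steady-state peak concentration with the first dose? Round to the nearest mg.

3201 mg

f = (1/2)^(33/46) ≈ 0.608196; accumulation ratio R = 1/(1−f) ≈ 2.55230.
Loading dose to hit Cmax,ss on first dose: D_load = D_maint·R ≈ 1254 × 2.55230 ≈ 3200.58 mg.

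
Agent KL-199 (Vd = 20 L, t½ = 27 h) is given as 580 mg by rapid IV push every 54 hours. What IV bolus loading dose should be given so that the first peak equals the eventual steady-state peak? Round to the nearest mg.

773 mg

f = (1/2)^(54/27) ≈ 0.250000; accumulation ratio R = 1/(1−f) ≈ 1.33333.
Loading dose to hit Cmax,ss on first dose: D_load = D_maint·R ≈ 580 × 1.33333 ≈ 773.33 mg.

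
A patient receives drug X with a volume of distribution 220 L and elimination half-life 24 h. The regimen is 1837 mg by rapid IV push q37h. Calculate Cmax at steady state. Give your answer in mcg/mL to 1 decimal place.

12.7 mcg/mL

k = ln2/t½ = ln2/24 ≈ 0.028881 h⁻¹; fraction remaining f = e^(−kτ) = e^(−0.028881×37) ≈ 0.3435.
Accumulation ratio R = 1/(1 − f) ≈ 1/0.6565 ≈ 1.5232.
Single-dose peak C₀ = D/Vd = 1837/220 ≈ 8.350 mcg/mL.
Cmax,ss = C₀/(1 − f) ≈ 8.350/0.6565 ≈ 12.719 mcg/mL.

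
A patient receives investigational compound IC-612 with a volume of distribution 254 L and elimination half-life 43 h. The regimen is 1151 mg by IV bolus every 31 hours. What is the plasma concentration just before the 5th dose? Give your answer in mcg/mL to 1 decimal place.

f = (1/2)^(τ/t½) = (1/2)^(31/43) ≈ 0.6067.
C₀ = D/Vd = 1151/254 ≈ 4.531 mcg/mL.
Before the 5th dose, 4 doses have been given. Superposition: Cmin = C₀·(f + f² + … + f^4).
≈ 4.531 × (0.6067 + 0.3681 + 0.2233 + 0.1355) ≈ 4.531 × 1.3336 ≈ 6.043 mcg/mL.

6.0 mcg/mL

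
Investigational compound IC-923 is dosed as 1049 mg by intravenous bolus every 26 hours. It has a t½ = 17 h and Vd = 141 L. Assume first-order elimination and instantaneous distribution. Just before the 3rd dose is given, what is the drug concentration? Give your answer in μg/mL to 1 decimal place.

3.5 μg/mL

f = (1/2)^(τ/t½) = (1/2)^(26/17) ≈ 0.3464.
C₀ = D/Vd = 1049/141 ≈ 7.440 μg/mL.
Before the 3rd dose, 2 doses have been given. Superposition: Cmin = C₀·(f + f²).
≈ 7.440 × (0.3464 + 0.1200) ≈ 7.440 × 0.4664 ≈ 3.470 μg/mL.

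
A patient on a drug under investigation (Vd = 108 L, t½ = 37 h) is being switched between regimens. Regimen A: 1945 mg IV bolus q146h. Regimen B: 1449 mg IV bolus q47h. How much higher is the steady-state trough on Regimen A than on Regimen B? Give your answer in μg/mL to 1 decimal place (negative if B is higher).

Regimen A: f = (1/2)^(146/37) ≈ 0.0649; Cmin,ss = (1945/108)·f/(1−f) ≈ 1.250 μg/mL.
Regimen B: f = (1/2)^(47/37) ≈ 0.4146; Cmin,ss = (1449/108)·f/(1−f) ≈ 9.502 μg/mL.
Difference ≈ 1.250 − 9.502 ≈ -8.252 μg/mL.

-8.3 μg/mL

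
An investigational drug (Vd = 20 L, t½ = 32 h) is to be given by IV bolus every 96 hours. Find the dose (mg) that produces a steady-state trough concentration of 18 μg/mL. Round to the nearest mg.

τ/t½ = 96/32 ≈ 3, so f = (1/2)^(96/32) ≈ 0.125000.
Cmin,ss = (D/Vd)·f/(1−f), so D = Cmin,ss·Vd·(1−f)/f.
D = 18 × 20 × (1−f)/f ≈ 18 × 20 × 7.00000 ≈ 2520.00 mg.

2520 mg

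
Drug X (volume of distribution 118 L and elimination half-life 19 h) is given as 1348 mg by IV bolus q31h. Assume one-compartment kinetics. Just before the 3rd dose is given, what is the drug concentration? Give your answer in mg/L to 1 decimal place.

4.9 mg/L

f = (1/2)^(τ/t½) = (1/2)^(31/19) ≈ 0.3227.
C₀ = D/Vd = 1348/118 ≈ 11.424 mg/L.
Before the 3rd dose, 2 doses have been given. Superposition: Cmin = C₀·(f + f²).
≈ 11.424 × (0.3227 + 0.1041) ≈ 11.424 × 0.4268 ≈ 4.876 mg/L.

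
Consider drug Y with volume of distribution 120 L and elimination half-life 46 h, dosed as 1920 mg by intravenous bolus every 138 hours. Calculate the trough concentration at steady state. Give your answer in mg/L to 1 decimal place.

2.3 mg/L

The dosing interval is 3 half-lives, so f = 2^(−3) = 0.125.
Accumulation ratio R = 1/(1 − f) = 1/0.875 = 8/7.
Single-dose peak C₀ = D/Vd = 1920/120 = 16 mg/L.
Steady-state peak Cmax,ss = C₀·R = 16 × 8/7 ≈ 18.286 mg/L.
Steady-state trough Cmin,ss = Cmax,ss·f ≈ 18.286 × 0.125 ≈ 2.286 mg/L.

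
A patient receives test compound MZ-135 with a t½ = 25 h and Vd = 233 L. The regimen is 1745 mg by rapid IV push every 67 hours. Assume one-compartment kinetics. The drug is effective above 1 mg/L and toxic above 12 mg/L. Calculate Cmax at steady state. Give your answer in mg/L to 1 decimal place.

k = ln2/t½ = ln2/25 ≈ 0.027726 h⁻¹; fraction remaining f = e^(−kτ) = e^(−0.027726×67) ≈ 0.1560.
Accumulation ratio R = 1/(1 − f) ≈ 1/0.8440 ≈ 1.1848.
Single-dose peak C₀ = D/Vd = 1745/233 ≈ 7.489 mg/L.
Steady-state peak Cmax,ss = C₀·R ≈ 7.489 × 1.1848 ≈ 8.873 mg/L.
Peak 8.9 mg/L vs MTC 12 mg/L: below toxic threshold.

8.9 mg/L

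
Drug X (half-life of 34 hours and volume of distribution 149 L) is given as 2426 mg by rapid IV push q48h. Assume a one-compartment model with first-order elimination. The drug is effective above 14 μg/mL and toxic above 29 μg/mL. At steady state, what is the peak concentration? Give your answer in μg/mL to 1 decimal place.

26.1 μg/mL

τ/t½ = 48/34 ≈ 1.4118, so fraction remaining f = (1/2)^(48/34) ≈ 0.3759.
At steady state, accumulation factor R = 1/(1 − e^(−kτ)) ≈ 1.6023.
Each bolus raises the concentration by D/Vd = 2426/149 ≈ 16.282 μg/mL.
Steady-state peak Cmax,ss = C₀·R ≈ 16.282 × 1.6023 ≈ 26.089 μg/mL.
Peak 26.1 μg/mL vs MTC 29 μg/mL: below toxic threshold.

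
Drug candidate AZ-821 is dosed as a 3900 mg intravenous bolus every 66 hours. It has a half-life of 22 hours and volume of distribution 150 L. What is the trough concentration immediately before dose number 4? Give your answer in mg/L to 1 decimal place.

f = (1/2)^(τ/t½) = (1/2)^(66/22) ≈ 0.1250.
C₀ = D/Vd = 3900/150 ≈ 26.000 mg/L.
Before the 4th dose, 3 doses have been given. Superposition: Cmin = C₀·(f + f² + … + f^3).
≈ 26.000 × (0.1250 + 0.0156 + 0.0020) ≈ 26.000 × 0.1426 ≈ 3.708 mg/L.

3.7 mg/L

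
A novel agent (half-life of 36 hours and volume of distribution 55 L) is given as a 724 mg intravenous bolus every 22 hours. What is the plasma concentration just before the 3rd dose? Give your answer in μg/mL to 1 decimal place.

f = (1/2)^(τ/t½) = (1/2)^(22/36) ≈ 0.6547.
C₀ = D/Vd = 724/55 ≈ 13.164 μg/mL.
Before the 3rd dose, 2 doses have been given. Superposition: Cmin = C₀·(f + f²).
≈ 13.164 × (0.6547 + 0.4286) ≈ 13.164 × 1.0833 ≈ 14.261 μg/mL.

14.3 μg/mL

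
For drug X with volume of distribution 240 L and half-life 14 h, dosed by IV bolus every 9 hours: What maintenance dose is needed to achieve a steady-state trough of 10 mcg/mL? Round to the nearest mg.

1347 mg

τ/t½ = 9/14 ≈ 0.64286, so f = (1/2)^(9/14) ≈ 0.640443.
Cmin,ss = (D/Vd)·f/(1−f), so D = Cmin,ss·Vd·(1−f)/f.
D = 10 × 240 × (1−f)/f ≈ 10 × 240 × 0.56142 ≈ 1347.41 mg.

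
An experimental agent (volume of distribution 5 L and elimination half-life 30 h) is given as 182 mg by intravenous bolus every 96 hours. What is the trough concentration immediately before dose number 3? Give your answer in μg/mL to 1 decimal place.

f = (1/2)^(τ/t½) = (1/2)^(96/30) ≈ 0.1088.
C₀ = D/Vd = 182/5 ≈ 36.400 μg/mL.
Before the 3rd dose, 2 doses have been given. Superposition: Cmin = C₀·(f + f²).
≈ 36.400 × (0.1088 + 0.0118) ≈ 36.400 × 0.1206 ≈ 4.390 μg/mL.

4.4 μg/mL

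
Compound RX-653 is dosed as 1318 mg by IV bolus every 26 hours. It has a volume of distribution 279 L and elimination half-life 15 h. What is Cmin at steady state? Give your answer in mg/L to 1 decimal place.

2.0 mg/L

k = ln2/t½ = ln2/15 ≈ 0.046210 h⁻¹; fraction remaining f = e^(−kτ) = e^(−0.046210×26) ≈ 0.3008.
At steady state, accumulation factor R = 1/(1 − e^(−kτ)) ≈ 1.4302.
Single-dose peak C₀ = D/Vd = 1318/279 ≈ 4.724 mg/L.
Cmax,ss = C₀/(1 − f) ≈ 4.724/0.6992 ≈ 6.756 mg/L.
One interval later, Cmin,ss = Cmax,ss·e^(−kτ) ≈ 6.756 × 0.3008 ≈ 2.032 mg/L.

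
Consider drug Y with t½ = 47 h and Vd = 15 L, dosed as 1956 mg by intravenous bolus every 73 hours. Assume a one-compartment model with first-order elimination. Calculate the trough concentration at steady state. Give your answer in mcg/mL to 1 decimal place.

Over one 73-h interval, 73/47 ≈ 1.5532 half-lives elapse, leaving f ≈ 0.3408 of each dose.
Each bolus raises the concentration by D/Vd = 1956/15 ≈ 130.400 mcg/mL.
Steady-state trough Cmin,ss = C₀·f/(1−f) ≈ 130.400 × 0.3408/0.6592 ≈ 67.416 mcg/mL.

67.4 mcg/mL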